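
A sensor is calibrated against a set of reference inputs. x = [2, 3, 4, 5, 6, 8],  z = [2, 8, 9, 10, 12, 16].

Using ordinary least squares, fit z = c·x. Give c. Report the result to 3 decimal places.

c = 2.039

Normal-equation sums: Σx·x = 154.
Moment sums: Σx·z = 314.
Normal equations: [[154]]·[c]ᵀ = [314]ᵀ.
c = 314/154 = 2.03896.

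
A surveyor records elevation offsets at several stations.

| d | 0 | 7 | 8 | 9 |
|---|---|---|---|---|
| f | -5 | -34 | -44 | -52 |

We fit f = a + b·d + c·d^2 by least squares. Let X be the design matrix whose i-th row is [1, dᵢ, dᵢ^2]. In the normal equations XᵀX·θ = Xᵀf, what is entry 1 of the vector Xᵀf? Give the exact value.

Entry 1 ↔ basis 1, so (Xᵀf)_{1} = Σᵢ fᵢ = (1)·(-5) + (1)·(-34) + (1)·(-44) + (1)·(-52) = -135.

-135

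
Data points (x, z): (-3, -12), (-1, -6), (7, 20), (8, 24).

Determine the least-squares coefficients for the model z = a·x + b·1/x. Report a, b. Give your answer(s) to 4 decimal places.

With design matrix A, AᵀA = [[123, 4]; [4, 32377/28224]] and Aᵀz = [374, 111/7]ᵀ.
Eliminating b: (32377/28224)·(row 1) − 4·(row 2) gives (1176929/9408)·a = (32377/28224)·374 − 4·(111/7) = 5159395/14112, so a = 10318790/3530787.
Then b = ((111/7) − 4·(10318790/3530787))/(32377/28224) = 4275264/1176929.

a = 2.9225, b = 3.6326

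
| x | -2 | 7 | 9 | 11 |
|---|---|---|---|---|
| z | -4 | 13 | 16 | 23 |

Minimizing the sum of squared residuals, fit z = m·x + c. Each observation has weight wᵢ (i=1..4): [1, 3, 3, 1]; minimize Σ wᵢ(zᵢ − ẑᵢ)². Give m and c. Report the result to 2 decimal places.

Normal-equation sums: Σwᵢ·x·x = 515, Σwᵢ·x = 57, Σwᵢ·1 = 8.
Right-hand side: Σwᵢ·x·z = 966, Σwᵢ·z = 106.
AᵀWA·[m, c]ᵀ = AᵀWz becomes [[515, 57]; [57, 8]]·[m, c]ᵀ = [966, 106]ᵀ.
Δ = 515·8 − 57² = 871.
m = (966·8 − 57·106)/871 = 1686/871; c = (515·106 − 57·966)/871 = -472/871.

m = 1.94, c = -0.54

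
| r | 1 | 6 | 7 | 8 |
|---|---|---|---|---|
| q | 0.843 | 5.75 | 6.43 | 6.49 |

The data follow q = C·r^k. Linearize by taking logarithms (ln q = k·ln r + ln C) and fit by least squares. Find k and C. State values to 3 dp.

k = 1.021, C = 0.854

Linearized form: ln q = k·ln r + ln C. From the 4 transformed points,
Σln r = 5.8171, Σ(ln r)² = 11.3210, Σln q = 5.3096, Σln r·ln q = 10.6445.
Equations: 11.3210·k + 5.8171·ln C = 10.6445;  5.8171·k + 4·ln C = 5.3096.
Slope k = (n·Σln r·ln q − Σln r·Σln q)/(n·Σ(ln r)² − (Σln r)²) = (4·10.6445 − 5.8171·5.3096)/11.4454 = 1.02149; ln C = (Σln q − k·Σln r)/n = -0.15811, so C = exp(-0.15811) = 0.85375.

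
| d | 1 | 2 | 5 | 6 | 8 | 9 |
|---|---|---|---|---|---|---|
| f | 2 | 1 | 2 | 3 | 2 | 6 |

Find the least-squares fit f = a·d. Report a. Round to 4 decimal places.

a = 0.4834

Setting ∂/∂a … = 0 gives: 211·a = 102.
(Σd·d = 211, Σd·f = 102.)
Hence a = 102 / 211 ≈ 0.483412.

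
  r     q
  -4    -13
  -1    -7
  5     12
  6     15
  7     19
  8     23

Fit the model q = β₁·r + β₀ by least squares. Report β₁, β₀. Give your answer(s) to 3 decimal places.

β₁ = 3.017, β₀ = -2.393

Entries of MᵀM: Σr·r = 191, Σr = 21, Σ1 = 6.
Moment sums: Σr·q = 526, Σq = 49.
Normal equations: [[191, 21]; [21, 6]]·[β₁, β₀]ᵀ = [526, 49]ᵀ.
det = 191·6 − 21² = 705.
β₁ = (526·6 − 21·49)/705 = 709/235; β₀ = (191·49 − 21·526)/705 = -1687/705.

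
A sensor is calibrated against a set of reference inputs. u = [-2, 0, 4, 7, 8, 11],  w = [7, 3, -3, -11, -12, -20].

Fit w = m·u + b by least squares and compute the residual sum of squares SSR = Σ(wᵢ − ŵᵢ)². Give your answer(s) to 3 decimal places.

From the data, Σu·u = 254, Σu = 28, Σ1 = 6.
Moment sums: Σu·w = -419, Σw = -36.
So MᵀM·[m, b]ᵀ = Mᵀw: [[254, 28]; [28, 6]]·[m, b]ᵀ = [-419, -36]ᵀ.
Eliminating b: 6·(row 1) − 28·(row 2) gives 740·m = 6·(-419) − 28·(-36) = -1506, so m = -753/370.
Then b = ((-36) − 28·(-753/370))/6 = 647/185.
Residuals: -21/37, -92/185, 304/185, -93/370, 29/37, -411/370; SSR = 1917/370.

SSR = 5.181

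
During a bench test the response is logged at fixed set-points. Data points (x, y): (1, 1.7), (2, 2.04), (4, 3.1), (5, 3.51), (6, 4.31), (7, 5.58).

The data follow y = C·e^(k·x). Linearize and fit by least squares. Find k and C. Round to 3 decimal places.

Linearized form: ln y = k·x + ln C. From the 6 transformed points,
Σx = 25.0000, Σ(x)² = 131.0000, Σln y = 6.8107, Σx·ln y = 33.5602.
Equations: 131.0000·k + 25.0000·ln C = 33.5602;  25.0000·k + 6·ln C = 6.8107.
Solving (det = 161.0000): k = 0.19312, ln C = 0.33044, so C = exp(0.33044) = 1.39158.

k = 0.193, C = 1.392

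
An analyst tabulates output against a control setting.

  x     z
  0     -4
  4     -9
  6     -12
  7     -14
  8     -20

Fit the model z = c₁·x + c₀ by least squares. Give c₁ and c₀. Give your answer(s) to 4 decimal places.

c₁ = -1.7750, c₀ = -2.9250

Compute the Gram sums: Σx·x = 165, Σx = 25, Σ1 = 5.
Right-hand side: Σx·z = -366, Σz = -59.
MᵀM·[c₁, c₀]ᵀ = Mᵀz becomes [[165, 25]; [25, 5]]·[c₁, c₀]ᵀ = [-366, -59]ᵀ.
Eliminating c₀: 5·(row 1) − 25·(row 2) gives 200·c₁ = 5·(-366) − 25·(-59) = -355, so c₁ = -71/40.
Then c₀ = ((-59) − 25·(-71/40))/5 = -117/40.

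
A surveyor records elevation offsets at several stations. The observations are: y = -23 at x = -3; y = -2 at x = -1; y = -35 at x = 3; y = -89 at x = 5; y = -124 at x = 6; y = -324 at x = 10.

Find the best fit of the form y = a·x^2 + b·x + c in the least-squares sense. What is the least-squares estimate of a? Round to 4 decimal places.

a = -2.9995

With design matrix A, AᵀA = [[12084, 1340, 180]; [1340, 180, 20]; [180, 20, 6]] and Aᵀy = [-39613, -4463, -597]ᵀ.
Row-reducing yields a = -5903/1968, b = -7333/3280, c = -1015/492.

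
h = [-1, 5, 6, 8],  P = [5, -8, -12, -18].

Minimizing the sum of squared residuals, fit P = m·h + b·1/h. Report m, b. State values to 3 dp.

m = -1.986, b = -2.681

Entries of XᵀX: Σh·h = 126, Σh·1/h = 4, Σ1/h·1/h = 15601/14400.
Right-hand side: Σh·P = -261, Σ1/h·P = -217/20.
So XᵀX·[m, b]ᵀ = XᵀP: [[126, 4]; [4, 15601/14400]]·[m, b]ᵀ = [-261, -217/20]ᵀ.
det = 126·(15601/14400) − 4² = 96407/800.
m = ((-261)·(15601/14400) − 4·(-217/20))/(96407/800) = -382989/192814; b = (126·(-217/20) − 4·(-261))/(96407/800) = -258480/96407.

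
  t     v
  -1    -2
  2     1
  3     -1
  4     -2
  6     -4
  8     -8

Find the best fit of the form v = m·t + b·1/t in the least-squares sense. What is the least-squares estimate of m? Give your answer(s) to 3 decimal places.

m = -0.901

AᵀA·[m, b]ᵀ = Aᵀv reads: 130·m + 6·b = -95;  6·m + (845/576)·b = 0.
Eliminating b: (845/576)·(row 1) − 6·(row 2) gives (44557/288)·m = (845/576)·(-95) − 6·0 = -80275/576, so m = -80275/89114.
Then b = (0 − 6·(-80275/89114))/(845/576) = 164160/44557.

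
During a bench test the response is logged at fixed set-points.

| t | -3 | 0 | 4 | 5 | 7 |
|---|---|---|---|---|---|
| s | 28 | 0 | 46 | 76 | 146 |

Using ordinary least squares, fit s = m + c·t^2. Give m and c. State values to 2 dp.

m = 0.18, c = 2.98

Normal-equation sums: Σ1 = 5, Σt^2 = 99, Σt^2·t^2 = 3363.
For Xᵀs: Σs = 296, Σt^2·s = 10042.
XᵀX·[m, c]ᵀ = Xᵀs becomes [[5, 99]; [99, 3363]]·[m, c]ᵀ = [296, 10042]ᵀ.
Δ = 5·3363 − 99² = 7014.
m = (296·3363 − 99·10042)/7014 = 215/1169; c = (5·10042 − 99·296)/7014 = 10453/3507.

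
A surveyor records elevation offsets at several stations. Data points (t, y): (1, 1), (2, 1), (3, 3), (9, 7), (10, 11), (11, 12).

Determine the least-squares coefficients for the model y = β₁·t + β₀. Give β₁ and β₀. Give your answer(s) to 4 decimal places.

Setting ∂/∂β₁ … = 0 gives: 316·β₁ + 36·β₀ = 317;  36·β₁ + 6·β₀ = 35.
(Σt·t = 316, Σt = 36, Σ1 = 6, Σt·y = 317, Σy = 35.)
Eliminating β₀: 6·(row 1) − 36·(row 2) gives 600·β₁ = 6·317 − 36·35 = 642, so β₁ = 107/100.
Then β₀ = (35 − 36·(107/100))/6 = -44/75.

β₁ = 1.0700, β₀ = -0.5867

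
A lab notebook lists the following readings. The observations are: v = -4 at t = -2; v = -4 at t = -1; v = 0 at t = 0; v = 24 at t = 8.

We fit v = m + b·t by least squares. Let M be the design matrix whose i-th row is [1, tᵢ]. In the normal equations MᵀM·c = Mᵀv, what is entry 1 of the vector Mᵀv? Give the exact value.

16

Entry 1 ↔ basis 1, so (Mᵀv)_{1} = Σᵢ vᵢ = (1)·(-4) + (1)·(-4) + (1)·(0) + (1)·(24) = 16.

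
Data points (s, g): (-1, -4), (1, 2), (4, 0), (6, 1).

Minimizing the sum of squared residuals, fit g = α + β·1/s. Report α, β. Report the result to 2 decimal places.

Compute the Gram sums: Σ1 = 4, Σ1/s = 5/12, Σ1/s·1/s = 301/144.
Right-hand side: Σg = -1, Σ1/s·g = 37/6.
AᵀA·[α, β]ᵀ = Aᵀg becomes [[4, 5/12]; [5/12, 301/144]]·[α, β]ᵀ = [-1, 37/6]ᵀ.
Determinant 4·(301/144) − (5/12)² = 131/16.
α = ((-1)·(301/144) − (5/12)·(37/6))/(131/16) = -671/1179; β = (4·(37/6) − (5/12)·(-1))/(131/16) = 1204/393.

α = -0.57, β = 3.06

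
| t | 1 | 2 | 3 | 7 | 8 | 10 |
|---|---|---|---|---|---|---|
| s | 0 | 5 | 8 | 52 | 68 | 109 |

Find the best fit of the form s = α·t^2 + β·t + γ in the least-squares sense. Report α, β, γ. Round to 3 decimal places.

α = 1.163, β = -0.799, γ = 0.470

Compute the Gram sums: Σt^2·t^2 = 16595, Σt^2·t = 1891, Σt^2 = 227, Σt·t = 227, Σt = 31, Σ1 = 6.
For Xᵀs: Σt^2·s = 17892, Σt·s = 2032, Σs = 242.
XᵀX·[α, β, γ]ᵀ = Xᵀs becomes [[16595, 1891, 227]; [1891, 227, 31]; [227, 31, 6]]·[α, β, γ]ᵀ = [17892, 2032, 242]ᵀ.
Row-reducing yields α = 33767/29040, β = -23203/29040, γ = 1137/2420.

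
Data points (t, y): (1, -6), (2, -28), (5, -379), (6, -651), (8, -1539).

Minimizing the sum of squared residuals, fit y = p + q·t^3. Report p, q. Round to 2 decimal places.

p = -3.61, q = -3.00

From the data, Σ1 = 5, Σt^3 = 862, Σt^3·t^3 = 324490.
Right-hand side: Σy = -2603, Σt^3·y = -976189.
Normal equations: [[5, 862]; [862, 324490]]·[p, q]ᵀ = [-2603, -976189]ᵀ.
Determinant 5·324490 − 862² = 879406.
p = ((-2603)·324490 − 862·(-976189))/879406 = -1586276/439703; q = (5·(-976189) − 862·(-2603))/879406 = -2637159/879406.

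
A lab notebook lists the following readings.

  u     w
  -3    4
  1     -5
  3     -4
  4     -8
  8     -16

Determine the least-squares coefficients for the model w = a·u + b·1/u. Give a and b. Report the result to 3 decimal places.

a = -1.807, b = -2.024

From the data, Σu·u = 99, Σu·1/u = 5, Σ1/u·1/u = 749/576.
For Mᵀw: Σu·w = -189, Σ1/u·w = -35/3.
MᵀM·[a, b]ᵀ = Mᵀw becomes [[99, 5]; [5, 749/576]]·[a, b]ᵀ = [-189, -35/3]ᵀ.
Eliminating b: (749/576)·(row 1) − 5·(row 2) gives (6639/64)·a = (749/576)·(-189) − 5·(-35/3) = -35987/192, so a = -35987/19917.
Then b = ((-35/3) − 5·(-35987/19917))/(749/576) = -4480/2213.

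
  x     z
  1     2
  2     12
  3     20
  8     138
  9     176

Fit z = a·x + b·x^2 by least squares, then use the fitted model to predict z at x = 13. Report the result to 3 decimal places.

Entries of MᵀM: Σx·x = 159, Σx·x^2 = 1277, Σx^2·x^2 = 10755.
Moment sums: Σx·z = 2774, Σx^2·z = 23318.
Normal equations: [[159, 1277]; [1277, 10755]]·[a, b]ᵀ = [2774, 23318]ᵀ.
Δ = 159·10755 − 1277² = 79316.
a = (2774·10755 − 1277·23318)/79316 = 14321/19829; b = (159·23318 − 1277·2774)/79316 = 41291/19829.
At x = 13: ẑ = (14321/19829)·(13) + (41291/19829)·(169) = 90688/251.

ẑ = 361.307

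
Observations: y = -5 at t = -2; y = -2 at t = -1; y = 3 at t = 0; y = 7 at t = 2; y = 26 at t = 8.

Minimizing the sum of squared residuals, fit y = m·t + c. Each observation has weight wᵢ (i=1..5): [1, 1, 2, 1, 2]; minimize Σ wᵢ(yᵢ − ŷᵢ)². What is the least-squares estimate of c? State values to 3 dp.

c = 1.793

The normal system MᵀWM·[m, c]ᵀ = MᵀWy is [[137, 15]; [15, 7]]·[m, c]ᵀ = [442, 58]ᵀ.
det = 137·7 − 15² = 734.
m = (442·7 − 15·58)/734 = 1112/367; c = (137·58 − 15·442)/734 = 658/367.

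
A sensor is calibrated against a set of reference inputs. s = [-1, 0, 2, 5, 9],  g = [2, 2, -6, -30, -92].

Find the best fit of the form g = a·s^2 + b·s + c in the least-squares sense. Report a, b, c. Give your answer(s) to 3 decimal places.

Entries of XᵀX: Σs^2·s^2 = 7203, Σs^2·s = 861, Σs^2 = 111, Σs·s = 111, Σs = 15, Σ1 = 5.
For Xᵀg: Σs^2·g = -8224, Σs·g = -992, Σg = -124.
Normal equations: [[7203, 861, 111]; [861, 111, 15]; [111, 15, 5]]·[a, b, c]ᵀ = [-8224, -992, -124]ᵀ.
Solving the 3×3 system (Gaussian elimination) gives a = -142/143, b = -622/429, c = 228/143.

a = -0.993, b = -1.450, c = 1.594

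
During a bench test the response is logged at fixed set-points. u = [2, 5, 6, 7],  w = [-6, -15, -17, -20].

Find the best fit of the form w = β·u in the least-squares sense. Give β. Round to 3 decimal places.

With design matrix X, XᵀX = [[114]] and Xᵀw = [-329]ᵀ.
β = (-329)/114 = -2.88596.

β = -2.886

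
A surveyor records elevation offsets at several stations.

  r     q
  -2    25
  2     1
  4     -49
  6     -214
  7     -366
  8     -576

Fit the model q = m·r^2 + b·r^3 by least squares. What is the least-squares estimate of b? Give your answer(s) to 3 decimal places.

Normal-equation sums: Σr^2·r^2 = 8081, Σr^2·r^3 = 58375, Σr^3·r^3 = 430673.
And Σr^2·q = -63182, Σr^3·q = -470002.
Determinant 8081·430673 − 58375² = 72627888.
m = ((-63182)·430673 − 58375·(-470002))/72627888 = 4699693/1513081; b = (8081·(-470002) − 58375·(-63182))/72627888 = -2288269/1513081.

b = -1.512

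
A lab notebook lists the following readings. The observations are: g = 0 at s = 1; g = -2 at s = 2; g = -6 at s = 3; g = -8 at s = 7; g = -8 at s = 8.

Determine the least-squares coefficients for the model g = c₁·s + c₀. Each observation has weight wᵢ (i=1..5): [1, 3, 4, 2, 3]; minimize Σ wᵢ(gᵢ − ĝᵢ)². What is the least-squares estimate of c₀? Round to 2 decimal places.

The normal equations are: 339·c₁ + 57·c₀ = -388;  57·c₁ + 13·c₀ = -70.
(Σwᵢ·s·s = 339, Σwᵢ·s = 57, Σwᵢ·1 = 13, Σwᵢ·s·g = -388, Σwᵢ·g = -70.)
det = 339·13 − 57² = 1158.
c₁ = ((-388)·13 − 57·(-70))/1158 = -527/579; c₀ = (339·(-70) − 57·(-388))/1158 = -269/193.

c₀ = -1.39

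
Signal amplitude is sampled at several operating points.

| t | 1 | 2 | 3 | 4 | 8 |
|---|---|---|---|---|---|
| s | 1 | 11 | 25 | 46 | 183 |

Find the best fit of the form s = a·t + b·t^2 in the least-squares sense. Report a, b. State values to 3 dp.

Setting ∂/∂a … = 0 gives: 94·a + 612·b = 1746;  612·a + 4450·b = 12718.
(Σt·t = 94, Σt·t^2 = 612, Σt^2·t^2 = 4450, Σt·s = 1746, Σt^2·s = 12718.)
det = 94·4450 − 612² = 43756.
a = (1746·4450 − 612·12718)/43756 = -3429/10939; b = (94·12718 − 612·1746)/43756 = 31735/10939.

a = -0.313, b = 2.901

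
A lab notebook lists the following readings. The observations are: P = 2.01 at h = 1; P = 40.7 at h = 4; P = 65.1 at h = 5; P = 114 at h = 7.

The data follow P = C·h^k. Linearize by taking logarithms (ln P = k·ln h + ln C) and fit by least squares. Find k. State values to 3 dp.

Taking logs, ln P = k·ln h + ln C, so regress ln P on ln h.
Over the data: Σln h = 4.9416, Σ(ln h)² = 8.2987, Σln P = 13.3165, Σln h·ln P = 21.0750.
Normal system: [[8.2987, 4.9416]; [4.9416, 4]]·[k, ln C]ᵀ = [21.0750, 13.3165]ᵀ.
Slope k = (n·Σln h·ln P − Σln h·Σln P)/(n·Σ(ln h)² − (Σln h)²) = (4·21.0750 − 4.9416·13.3165)/8.7748 = 2.10771; ln C = (Σln P − k·Σln h)/n = 0.72524.

k = 2.108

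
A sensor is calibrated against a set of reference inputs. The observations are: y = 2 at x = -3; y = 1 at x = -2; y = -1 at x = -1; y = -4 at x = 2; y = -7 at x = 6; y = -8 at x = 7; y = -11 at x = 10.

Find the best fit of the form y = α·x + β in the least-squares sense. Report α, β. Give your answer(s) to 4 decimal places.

α = -0.9708, β = -1.3651

AᵀA·[α, β]ᵀ = Aᵀy reads: 203·α + 19·β = -223;  19·α + 7·β = -28.
(Σx·x = 203, Σx = 19, Σ1 = 7, Σx·y = -223, Σy = -28.)
Eliminating β: 7·(row 1) − 19·(row 2) gives 1060·α = 7·(-223) − 19·(-28) = -1029, so α = -1029/1060.
Then β = ((-28) − 19·(-1029/1060))/7 = -1447/1060.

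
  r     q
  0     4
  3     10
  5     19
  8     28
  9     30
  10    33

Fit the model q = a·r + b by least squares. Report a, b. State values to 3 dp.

XᵀX·[a, b]ᵀ = Xᵀq reads: 279·a + 35·b = 949;  35·a + 6·b = 124.
Δ = 279·6 − 35² = 449.
a = (949·6 − 35·124)/449 = 1354/449; b = (279·124 − 35·949)/449 = 1381/449.

a = 3.016, b = 3.076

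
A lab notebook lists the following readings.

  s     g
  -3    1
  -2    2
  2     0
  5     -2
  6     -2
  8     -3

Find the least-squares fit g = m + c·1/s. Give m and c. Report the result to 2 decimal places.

Compute the Gram sums: Σ1 = 6, Σ1/s = 19/120, Σ1/s·1/s = 10001/14400.
For Xᵀg: Σg = -4, Σ1/s·g = -293/120.
XᵀX·[m, c]ᵀ = Xᵀg becomes [[6, 19/120]; [19/120, 10001/14400]]·[m, c]ᵀ = [-4, -293/120]ᵀ.
Eliminating c: (10001/14400)·(row 1) − (19/120)·(row 2) gives (11929/2880)·m = (10001/14400)·(-4) − (19/120)·(-293/120) = -11479/4800, so m = -34437/59645.
Then c = ((-293/120) − (19/120)·(-34437/59645))/(10001/14400) = -40368/11929.

m = -0.58, c = -3.38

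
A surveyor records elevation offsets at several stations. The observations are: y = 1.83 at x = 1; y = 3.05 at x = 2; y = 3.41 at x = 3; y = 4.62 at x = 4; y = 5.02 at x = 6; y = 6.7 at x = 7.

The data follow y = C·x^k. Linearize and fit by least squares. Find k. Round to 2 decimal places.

Let Y = ln y. Fitting Y = k·ln x + ln C by least squares:
Σln x = 6.9157, Σ(ln x)² = 10.6062, Σln y = 7.9921, Σln x·ln y = 10.8344.
Equations: 10.6062·k + 6.9157·ln C = 10.8344;  6.9157·k + 6·ln C = 7.9921.
Slope k = (n·Σln x·ln y − Σln x·Σln y)/(n·Σ(ln x)² − (Σln x)²) = (6·10.8344 − 6.9157·7.9921)/15.8099 = 0.61578; ln C = (Σln y − k·Σln x)/n = 0.62226.

k = 0.62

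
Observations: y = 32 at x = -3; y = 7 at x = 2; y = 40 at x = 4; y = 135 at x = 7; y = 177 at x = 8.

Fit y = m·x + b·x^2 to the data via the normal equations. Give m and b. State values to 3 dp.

m = -1.856, b = 3.003

From the data, Σx·x = 142, Σx·x^2 = 900, Σx^2·x^2 = 6850.
For Aᵀy: Σx·y = 2439, Σx^2·y = 18899.
AᵀA·[m, b]ᵀ = Aᵀy becomes [[142, 900]; [900, 6850]]·[m, b]ᵀ = [2439, 18899]ᵀ.
Determinant 142·6850 − 900² = 162700.
m = (2439·6850 − 900·18899)/162700 = -6039/3254; b = (142·18899 − 900·2439)/162700 = 244279/81350.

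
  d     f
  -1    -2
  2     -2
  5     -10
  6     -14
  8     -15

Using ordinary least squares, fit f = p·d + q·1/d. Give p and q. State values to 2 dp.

p = -2.13, q = 4.06

Setting ∂/∂p … = 0 gives: 130·p + 5·q = -256;  5·p + (19201/14400)·q = -125/24.
(Σd·d = 130, Σd·1/d = 5, Σ1/d·1/d = 19201/14400, Σd·f = -256, Σ1/d·f = -125/24.)
det = 130·(19201/14400) − 5² = 213613/1440.
p = ((-256)·(19201/14400) − 5·(-125/24))/(213613/1440) = -2270228/1068065; q = (130·(-125/24) − 5·(-256))/(213613/1440) = 868200/213613.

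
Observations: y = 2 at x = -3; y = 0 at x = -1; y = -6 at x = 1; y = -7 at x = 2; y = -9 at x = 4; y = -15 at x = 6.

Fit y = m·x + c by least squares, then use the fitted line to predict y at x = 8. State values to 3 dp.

Sums needed: Σx·x = 67, Σx = 9, Σ1 = 6.
Right-hand side: Σx·y = -152, Σy = -35.
Determinant 67·6 − 9² = 321.
m = ((-152)·6 − 9·(-35))/321 = -199/107; c = (67·(-35) − 9·(-152))/321 = -977/321.
At x = 8: ŷ = (-199/107)·(8) + (-977/321)·(1) = -5753/321.

ŷ = -17.922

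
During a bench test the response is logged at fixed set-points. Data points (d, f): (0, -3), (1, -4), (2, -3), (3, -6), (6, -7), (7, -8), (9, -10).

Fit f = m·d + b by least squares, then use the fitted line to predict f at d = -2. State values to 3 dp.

Compute the Gram sums: Σd·d = 180, Σd = 28, Σ1 = 7.
Right-hand side: Σd·f = -216, Σf = -41.
AᵀA·[m, b]ᵀ = Aᵀf becomes [[180, 28]; [28, 7]]·[m, b]ᵀ = [-216, -41]ᵀ.
Δ = 180·7 − 28² = 476.
m = ((-216)·7 − 28·(-41))/476 = -13/17; b = (180·(-41) − 28·(-216))/476 = -333/119.
At d = -2: f̂ = (-13/17)·(-2) + (-333/119)·(1) = -151/119.

f̂ = -1.269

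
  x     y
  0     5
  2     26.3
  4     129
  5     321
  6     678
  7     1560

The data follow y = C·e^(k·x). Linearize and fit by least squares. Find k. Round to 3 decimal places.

k = 0.820

Linearized form: ln y = k·x + ln C. From the 6 transformed points,
Sums: Σx = 24.0000, Σ(x)² = 130.0000, Σln y = 29.3818, Σx·ln y = 145.4176.
Normal system: [[130.0000, 24.0000]; [24.0000, 6]]·[k, ln C]ᵀ = [145.4176, 29.3818]ᵀ.
Δ = 130.0000·6 − (24.0000)² = 204.0000; k = (145.4176·6 − 24.0000·29.3818)/204.0000 = 0.82030, ln C = (130.0000·29.3818 − 24.0000·145.4176)/204.0000 = 1.61578.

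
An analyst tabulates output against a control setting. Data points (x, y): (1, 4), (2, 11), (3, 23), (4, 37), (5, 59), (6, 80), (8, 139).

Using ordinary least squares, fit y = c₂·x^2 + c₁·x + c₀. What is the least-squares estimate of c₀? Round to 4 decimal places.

c₀ = 0.2397

From the data, Σx^2·x^2 = 6371, Σx^2·x = 953, Σx^2 = 155, Σx·x = 155, Σx = 29, Σ1 = 7.
For Aᵀy: Σx^2·y = 14098, Σx·y = 2130, Σy = 353.
Normal equations: [[6371, 953, 155]; [953, 155, 29]; [155, 29, 7]]·[c₂, c₁, c₀]ᵀ = [14098, 2130, 353]ᵀ.
Row-reducing yields c₂ = 20017/10164, c₁ = 16145/10164, c₀ = 29/121.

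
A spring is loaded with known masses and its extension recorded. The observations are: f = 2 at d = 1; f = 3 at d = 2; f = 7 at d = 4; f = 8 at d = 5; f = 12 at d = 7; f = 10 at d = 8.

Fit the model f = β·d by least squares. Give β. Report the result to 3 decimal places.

Compute the Gram sums: Σd·d = 159.
Moment sums: Σd·f = 240.
So AᵀA·[β]ᵀ = Aᵀf: [[159]]·[β]ᵀ = [240]ᵀ.
Hence β = 240 / 159 ≈ 1.50943.

β = 1.509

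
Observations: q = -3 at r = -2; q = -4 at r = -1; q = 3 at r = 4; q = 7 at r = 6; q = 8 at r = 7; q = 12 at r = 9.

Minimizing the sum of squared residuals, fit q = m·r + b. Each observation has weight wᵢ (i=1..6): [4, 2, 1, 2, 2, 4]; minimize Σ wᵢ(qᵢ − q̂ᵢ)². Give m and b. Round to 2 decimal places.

m = 1.39, b = -1.13

With design matrix A, AᵀWA = [[528, 56]; [56, 15]] and AᵀWq = [672, 61]ᵀ.
Eliminating b: 15·(row 1) − 56·(row 2) gives 4784·m = 15·672 − 56·61 = 6664, so m = 833/598.
Then b = (61 − 56·(833/598))/15 = -339/299.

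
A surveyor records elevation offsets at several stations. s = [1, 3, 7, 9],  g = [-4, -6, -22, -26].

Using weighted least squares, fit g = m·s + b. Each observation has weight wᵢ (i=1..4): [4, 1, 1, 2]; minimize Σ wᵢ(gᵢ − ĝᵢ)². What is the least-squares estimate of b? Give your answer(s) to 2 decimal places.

Entries of XᵀWX: Σwᵢ·s·s = 224, Σwᵢ·s = 32, Σwᵢ·1 = 8.
Right-hand side: Σwᵢ·s·g = -656, Σwᵢ·g = -96.
XᵀWX·[m, b]ᵀ = XᵀWg becomes [[224, 32]; [32, 8]]·[m, b]ᵀ = [-656, -96]ᵀ.
Δ = 224·8 − 32² = 768.
m = ((-656)·8 − 32·(-96))/768 = -17/6; b = (224·(-96) − 32·(-656))/768 = -2/3.

b = -0.67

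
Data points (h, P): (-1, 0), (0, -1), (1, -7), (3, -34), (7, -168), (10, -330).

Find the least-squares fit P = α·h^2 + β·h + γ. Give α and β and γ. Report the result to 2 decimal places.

α = -3.04, β = -2.60, γ = -0.30

The normal system AᵀA·[α, β, γ]ᵀ = AᵀP is [[12484, 1370, 160]; [1370, 160, 20]; [160, 20, 6]]·[α, β, γ]ᵀ = [-41545, -4585, -540]ᵀ.
Solving the 3×3 system (Gaussian elimination) gives α = -61025/20082, β = -52187/20082, γ = -1015/3347.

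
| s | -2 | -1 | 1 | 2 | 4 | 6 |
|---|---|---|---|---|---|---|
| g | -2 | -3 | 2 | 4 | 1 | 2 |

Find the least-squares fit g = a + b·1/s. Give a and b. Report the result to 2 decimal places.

Setting ∂/∂a … = 0 gives: 6·a + (5/12)·b = 4;  (5/12)·a + (373/144)·b = 103/12.
(Σ1 = 6, Σ1/s = 5/12, Σ1/s·1/s = 373/144, Σg = 4, Σ1/s·g = 103/12.)
Eliminating b: (373/144)·(row 1) − (5/12)·(row 2) gives (2213/144)·a = (373/144)·4 − (5/12)·(103/12) = 977/144, so a = 977/2213.
Then b = ((103/12) − (5/12)·(977/2213))/(373/144) = 7176/2213.

a = 0.44, b = 3.24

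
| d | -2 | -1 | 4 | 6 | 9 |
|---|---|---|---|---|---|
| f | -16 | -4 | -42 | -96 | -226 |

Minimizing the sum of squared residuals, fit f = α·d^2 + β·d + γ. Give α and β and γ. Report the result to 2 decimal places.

Normal-equation sums: Σd^2·d^2 = 8130, Σd^2·d = 1000, Σd^2 = 138, Σd·d = 138, Σd = 16, Σ1 = 5.
Moment sums: Σd^2·f = -22502, Σd·f = -2742, Σf = -384.
Solving the 3×3 system (Gaussian elimination) gives α = -235327/79087, β = 135163/79087, γ = -11378/79087.

α = -2.98, β = 1.71, γ = -0.14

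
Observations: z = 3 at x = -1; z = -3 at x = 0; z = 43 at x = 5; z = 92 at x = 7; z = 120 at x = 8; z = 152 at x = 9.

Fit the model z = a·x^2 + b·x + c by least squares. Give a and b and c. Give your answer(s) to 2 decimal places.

MᵀM·[a, b, c]ᵀ = Mᵀz reads: 13684·a + 1708·b + 220·c = 25578;  1708·a + 220·b + 28·c = 3184;  220·a + 28·b + 6·c = 407.
Inverting the 3×3 Gram matrix, [a, b, c]ᵀ = [28699/14100, -16117/14100, -3439/2350]ᵀ.

a = 2.04, b = -1.14, c = -1.46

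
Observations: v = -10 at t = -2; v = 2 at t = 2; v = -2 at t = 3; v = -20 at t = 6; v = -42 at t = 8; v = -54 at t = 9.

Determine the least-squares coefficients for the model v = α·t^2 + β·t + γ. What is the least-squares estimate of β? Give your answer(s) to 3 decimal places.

β = 2.604

The normal system AᵀA·[α, β, γ]ᵀ = Aᵀv is [[12066, 1484, 198]; [1484, 198, 26]; [198, 26, 6]]·[α, β, γ]ᵀ = [-7832, -924, -126]ᵀ.
Inverting the 3×3 Gram matrix, [α, β, γ]ᵀ = [-57665/60141, 52207/20047, -38707/60141]ᵀ.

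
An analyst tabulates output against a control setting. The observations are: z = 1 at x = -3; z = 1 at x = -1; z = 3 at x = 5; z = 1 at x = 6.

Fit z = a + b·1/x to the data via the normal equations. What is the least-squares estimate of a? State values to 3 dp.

Forming MᵀM = [[4, -29/30]; [-29/30, 1061/900]] and Mᵀz = [6, -17/30]ᵀ gives MᵀM·[a, b]ᵀ = Mᵀz.
det = 4·(1061/900) − (-29/30)² = 3403/900.
a = (6·(1061/900) − (-29/30)·(-17/30))/(3403/900) = 5873/3403; b = (4·(-17/30) − (-29/30)·6)/(3403/900) = 3180/3403.

a = 1.726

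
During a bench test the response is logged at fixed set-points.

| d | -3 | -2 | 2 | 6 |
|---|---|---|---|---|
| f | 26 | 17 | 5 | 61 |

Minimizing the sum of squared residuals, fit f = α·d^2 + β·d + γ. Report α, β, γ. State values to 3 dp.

Entries of AᵀA: Σd^2·d^2 = 1409, Σd^2·d = 189, Σd^2 = 53, Σd·d = 53, Σd = 3, Σ1 = 4.
Right-hand side: Σd^2·f = 2518, Σd·f = 264, Σf = 109.
Normal equations: [[1409, 189, 53]; [189, 53, 3]; [53, 3, 4]]·[α, β, γ]ᵀ = [2518, 264, 109]ᵀ.
Solving the 3×3 system (Gaussian elimination) gives α = 6823/3398, β = -7863/3398, γ = 4044/1699.

α = 2.008, β = -2.314, γ = 2.380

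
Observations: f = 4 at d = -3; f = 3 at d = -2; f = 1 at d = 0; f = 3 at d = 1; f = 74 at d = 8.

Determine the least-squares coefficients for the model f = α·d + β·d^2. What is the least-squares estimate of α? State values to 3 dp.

Entries of AᵀA: Σd·d = 78, Σd·d^2 = 478, Σd^2·d^2 = 4194.
And Σd·f = 577, Σd^2·f = 4787.
So AᵀA·[α, β]ᵀ = Aᵀf: [[78, 478]; [478, 4194]]·[α, β]ᵀ = [577, 4787]ᵀ.
Determinant 78·4194 − 478² = 98648.
α = (577·4194 − 478·4787)/98648 = 16469/12331; β = (78·4787 − 478·577)/98648 = 24395/24662.

α = 1.336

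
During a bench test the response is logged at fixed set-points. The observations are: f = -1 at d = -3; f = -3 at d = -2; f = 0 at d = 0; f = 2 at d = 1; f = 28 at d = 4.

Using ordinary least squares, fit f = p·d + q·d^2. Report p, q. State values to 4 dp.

XᵀX·[p, q]ᵀ = Xᵀf reads: 30·p + 30·q = 123;  30·p + 354·q = 429.
(Σd·d = 30, Σd·d^2 = 30, Σd^2·d^2 = 354, Σd·f = 123, Σd^2·f = 429.)
Eliminating q: 354·(row 1) − 30·(row 2) gives 9720·p = 354·123 − 30·429 = 30672, so p = 142/45.
Then q = (429 − 30·(142/45))/354 = 17/18.

p = 3.1556, q = 0.9444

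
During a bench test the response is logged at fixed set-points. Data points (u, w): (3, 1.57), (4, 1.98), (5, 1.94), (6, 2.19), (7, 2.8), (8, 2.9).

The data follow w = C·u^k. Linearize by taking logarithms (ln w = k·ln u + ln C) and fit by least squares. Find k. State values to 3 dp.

k = 0.612

Linearized form: ln w = k·ln u + ln C. From the 6 transformed points,
Σln u = 9.9115, Σ(ln u)² = 17.0401, Σln w = 4.6751, Σln u·ln w = 8.1312.
Normal system: [[17.0401, 9.9115]; [9.9115, 6]]·[k, ln C]ᵀ = [8.1312, 4.6751]ᵀ.
Slope k = (n·Σln u·ln w − Σln u·Σln w)/(n·Σ(ln u)² − (Σln u)²) = (6·8.1312 − 9.9115·4.6751)/4.0036 = 0.61200; ln C = (Σln w − k·Σln u)/n = -0.23179.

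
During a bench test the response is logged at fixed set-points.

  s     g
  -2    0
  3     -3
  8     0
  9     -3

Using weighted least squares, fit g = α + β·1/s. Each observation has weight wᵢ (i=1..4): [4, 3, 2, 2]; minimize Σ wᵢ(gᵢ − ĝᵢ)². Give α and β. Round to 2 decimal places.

α = -1.52, β = -3.22

Forming XᵀWX = [[11, -19/36]; [-19/36, 3601/2592]] and XᵀWg = [-15, -11/3]ᵀ gives XᵀWX·[α, β]ᵀ = XᵀWg.
Δ = 11·(3601/2592) − (-19/36)² = 4321/288.
α = ((-15)·(3601/2592) − (-19/36)·(-11/3))/(4321/288) = -6559/4321; β = (11·(-11/3) − (-19/36)·(-15))/(4321/288) = -13896/4321.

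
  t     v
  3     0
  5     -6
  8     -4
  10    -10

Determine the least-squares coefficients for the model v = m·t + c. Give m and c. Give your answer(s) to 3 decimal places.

With design matrix A, AᵀA = [[198, 26]; [26, 4]] and Aᵀv = [-162, -20]ᵀ.
Determinant 198·4 − 26² = 116.
m = ((-162)·4 − 26·(-20))/116 = -32/29; c = (198·(-20) − 26·(-162))/116 = 63/29.

m = -1.103, c = 2.172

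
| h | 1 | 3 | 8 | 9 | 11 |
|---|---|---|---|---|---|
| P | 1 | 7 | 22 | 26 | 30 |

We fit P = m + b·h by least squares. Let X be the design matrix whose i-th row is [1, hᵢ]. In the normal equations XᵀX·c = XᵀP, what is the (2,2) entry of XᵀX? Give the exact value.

276

Row 2 ↔ basis h, column 2 ↔ basis h, so (XᵀX)_{2,2} = Σᵢ (h)·(h) = (1)·(1) + (3)·(3) + (8)·(8) + (9)·(9) + (11)·(11) = 276.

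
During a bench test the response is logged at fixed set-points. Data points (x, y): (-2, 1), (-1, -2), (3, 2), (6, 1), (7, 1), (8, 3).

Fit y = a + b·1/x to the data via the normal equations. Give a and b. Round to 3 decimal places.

With design matrix M, MᵀM = [[6, -41/56]; [-41/56, 40217/28224]] and Mᵀy = [6, 479/168]ᵀ.
det = 6·(40217/28224) − (-41/56)² = 75391/9408.
a = (6·(40217/28224) − (-41/56)·(479/168))/(75391/9408) = 100073/75391; b = (6·(479/168) − (-41/56)·6)/(75391/9408) = 202272/75391.

a = 1.327, b = 2.683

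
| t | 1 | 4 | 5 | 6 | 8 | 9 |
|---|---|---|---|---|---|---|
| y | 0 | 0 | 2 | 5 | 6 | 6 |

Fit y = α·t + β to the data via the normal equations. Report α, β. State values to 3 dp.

Normal-equation sums: Σt·t = 223, Σt = 33, Σ1 = 6.
And Σt·y = 142, Σy = 19.
Normal equations: [[223, 33]; [33, 6]]·[α, β]ᵀ = [142, 19]ᵀ.
det = 223·6 − 33² = 249.
α = (142·6 − 33·19)/249 = 75/83; β = (223·19 − 33·142)/249 = -449/249.

α = 0.904, β = -1.803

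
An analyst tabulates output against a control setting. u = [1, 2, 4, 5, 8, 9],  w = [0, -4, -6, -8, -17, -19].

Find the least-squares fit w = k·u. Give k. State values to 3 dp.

Sums needed: Σu·u = 191.
For Aᵀw: Σu·w = -379.
Hence k = -379 / 191 ≈ -1.98429.

k = -1.984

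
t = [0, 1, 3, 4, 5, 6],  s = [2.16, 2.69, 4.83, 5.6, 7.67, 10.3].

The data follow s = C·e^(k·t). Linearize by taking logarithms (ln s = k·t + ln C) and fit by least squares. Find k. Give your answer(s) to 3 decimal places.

With ln sᵢ as the transformed response and tᵢ as the regressor:
XᵀX = [[87.0000, 19.0000]; [19.0000, 6]], rhs = [36.7846, 9.4267]ᵀ  (here Σt = 19.0000, Σ(t)² = 87.0000, Σln s = 9.4267, Σt·ln s = 36.7846).
Solving (det = 161.0000): k = 0.25838, ln C = 0.75290.

k = 0.258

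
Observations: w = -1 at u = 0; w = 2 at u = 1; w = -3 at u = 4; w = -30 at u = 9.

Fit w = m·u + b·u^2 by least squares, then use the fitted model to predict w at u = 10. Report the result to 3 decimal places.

ŵ = -38.798

Forming AᵀA = [[98, 794]; [794, 6818]] and Aᵀw = [-280, -2476]ᵀ gives AᵀA·[m, b]ᵀ = Aᵀw.
Δ = 98·6818 − 794² = 37728.
m = ((-280)·6818 − 794·(-2476))/37728 = 2371/1572; b = (98·(-2476) − 794·(-280))/37728 = -847/1572.
At u = 10: ŵ = (2371/1572)·(10) + (-847/1572)·(100) = -10165/262.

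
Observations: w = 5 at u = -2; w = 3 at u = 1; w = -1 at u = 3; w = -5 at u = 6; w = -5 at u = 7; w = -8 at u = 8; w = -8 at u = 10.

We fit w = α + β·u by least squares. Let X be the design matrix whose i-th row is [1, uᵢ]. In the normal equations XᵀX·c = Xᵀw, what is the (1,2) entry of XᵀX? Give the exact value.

33

Row 1 ↔ basis 1, column 2 ↔ basis u, so (XᵀX)_{1,2} = Σᵢ u = (1)·(-2) + (1)·(1) + (1)·(3) + (1)·(6) + (1)·(7) + (1)·(8) + (1)·(10) = 33.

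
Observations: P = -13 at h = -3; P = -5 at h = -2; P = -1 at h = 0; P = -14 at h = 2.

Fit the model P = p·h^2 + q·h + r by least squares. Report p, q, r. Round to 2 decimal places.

Normal-equation sums: Σh^2·h^2 = 113, Σh^2·h = -27, Σh^2 = 17, Σh·h = 17, Σh = -3, Σ1 = 4.
And Σh^2·P = -193, Σh·P = 21, ΣP = -33.
MᵀM·[p, q, r]ᵀ = MᵀP becomes [[113, -27, 17]; [-27, 17, -3]; [17, -3, 4]]·[p, q, r]ᵀ = [-193, 21, -33]ᵀ.
Row-reducing yields p = -1663/796, q = -1809/796, r = -214/199.

p = -2.09, q = -2.27, r = -1.08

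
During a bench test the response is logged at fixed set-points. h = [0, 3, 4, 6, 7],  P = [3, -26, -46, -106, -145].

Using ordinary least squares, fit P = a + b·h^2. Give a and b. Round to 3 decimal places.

a = 2.123, b = -3.006

With design matrix X, XᵀX = [[5, 110]; [110, 4034]] and XᵀP = [-320, -11891]ᵀ.
det = 5·4034 − 110² = 8070.
a = ((-320)·4034 − 110·(-11891))/8070 = 571/269; b = (5·(-11891) − 110·(-320))/8070 = -1617/538.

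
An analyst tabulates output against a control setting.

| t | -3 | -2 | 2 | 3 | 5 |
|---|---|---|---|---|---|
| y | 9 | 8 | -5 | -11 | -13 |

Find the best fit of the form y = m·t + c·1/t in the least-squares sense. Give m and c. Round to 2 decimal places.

Setting ∂/∂m … = 0 gives: 51·m + 5·c = -151;  5·m + (343/450)·c = -473/30.
(Σt·t = 51, Σt·1/t = 5, Σ1/t·1/t = 343/450, Σt·y = -151, Σ1/t·y = -473/30.)
Δ = 51·(343/450) − 5² = 2081/150.
m = ((-151)·(343/450) − 5·(-473/30))/(2081/150) = -16318/6243; c = (51·(-473/30) − 5·(-151))/(2081/150) = -7365/2081.

m = -2.61, c = -3.54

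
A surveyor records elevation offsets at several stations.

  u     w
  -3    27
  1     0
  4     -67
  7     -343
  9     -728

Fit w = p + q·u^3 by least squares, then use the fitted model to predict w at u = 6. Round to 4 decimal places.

The normal equations are: 5·p + 1110·q = -1111;  1110·p + 653916·q = -653378.
det = 5·653916 − 1110² = 2037480.
p = ((-1111)·653916 − 1110·(-653378))/2037480 = -52129/84895; q = (5·(-653378) − 1110·(-1111))/2037480 = -50842/50937.
At u = 6: ŵ = (-52129/84895)·(1) + (-50842/50937)·(216) = -18355249/84895.

ŵ = -216.2112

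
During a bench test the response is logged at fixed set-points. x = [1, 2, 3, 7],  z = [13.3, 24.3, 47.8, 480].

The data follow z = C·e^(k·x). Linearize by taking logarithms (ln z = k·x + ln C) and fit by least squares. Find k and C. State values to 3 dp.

With ln zᵢ as the transformed response and xᵢ as the regressor:
Σx = 13.0000, Σ(x)² = 63.0000, Σln z = 15.8191, Σx·ln z = 63.7863.
Equations: 63.0000·k + 13.0000·ln C = 63.7863;  13.0000·k + 4·ln C = 15.8191.
Slope k = (n·Σx·ln z − Σx·Σln z)/(n·Σ(x)² − (Σx)²) = (4·63.7863 − 13.0000·15.8191)/83.0000 = 0.59636; ln C = (Σln z − k·Σx)/n = 2.01661, so C = exp(2.01661) = 7.51280.

k = 0.596, C = 7.513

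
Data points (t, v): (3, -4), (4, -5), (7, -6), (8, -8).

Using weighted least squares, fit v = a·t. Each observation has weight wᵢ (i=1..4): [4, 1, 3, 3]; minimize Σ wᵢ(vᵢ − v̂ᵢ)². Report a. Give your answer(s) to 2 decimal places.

a = -0.99

Entries of AᵀWA: Σwᵢ·t·t = 391.
And Σwᵢ·t·v = -386.
Normal equations: [[391]]·[a]ᵀ = [-386]ᵀ.
Hence a = -386 / 391 ≈ -0.987212.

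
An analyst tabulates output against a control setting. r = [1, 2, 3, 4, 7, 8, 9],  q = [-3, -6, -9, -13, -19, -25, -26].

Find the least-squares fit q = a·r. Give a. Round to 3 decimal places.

a = -2.951

The normal system MᵀM·[a]ᵀ = Mᵀq is [[224]]·[a]ᵀ = [-661]ᵀ.
a = (-661)/224 = -2.95089.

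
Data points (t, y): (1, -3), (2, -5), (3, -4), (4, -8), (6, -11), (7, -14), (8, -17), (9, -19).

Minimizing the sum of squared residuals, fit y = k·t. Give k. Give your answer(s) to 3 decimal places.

The normal equations are: 260·k = -528.
(Σt·t = 260, Σt·y = -528.)
Hence k = -528 / 260 ≈ -2.03077.

k = -2.031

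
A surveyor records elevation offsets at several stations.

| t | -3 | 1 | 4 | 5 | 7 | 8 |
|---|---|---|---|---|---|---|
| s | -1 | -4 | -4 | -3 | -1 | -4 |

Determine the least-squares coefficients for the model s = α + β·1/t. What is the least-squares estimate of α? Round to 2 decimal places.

α = -2.34

Normal-equation sums: Σ1 = 6, Σ1/t = 1163/840, Σ1/t·1/t = 881749/705600.
For Aᵀs: Σs = -17, Σ1/t·s = -1241/210.
Normal equations: [[6, 1163/840]; [1163/840, 881749/705600]]·[α, β]ᵀ = [-17, -1241/210]ᵀ.
det = 6·(881749/705600) − (1163/840)² = 157517/28224.
α = ((-17)·(881749/705600) − (1163/840)·(-1241/210))/(157517/28224) = -9216601/3937925; β = (6·(-1241/210) − (1163/840)·(-17))/(157517/28224) = -1682184/787585.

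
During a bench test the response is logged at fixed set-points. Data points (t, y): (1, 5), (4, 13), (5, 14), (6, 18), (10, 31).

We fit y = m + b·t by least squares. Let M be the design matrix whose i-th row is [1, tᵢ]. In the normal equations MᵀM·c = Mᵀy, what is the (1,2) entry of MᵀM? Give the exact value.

26

Row 1 ↔ basis 1, column 2 ↔ basis t, so (MᵀM)_{1,2} = Σᵢ t = (1)·(1) + (1)·(4) + (1)·(5) + (1)·(6) + (1)·(10) = 26.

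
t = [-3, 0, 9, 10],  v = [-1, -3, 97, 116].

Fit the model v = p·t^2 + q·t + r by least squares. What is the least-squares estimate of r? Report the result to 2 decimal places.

Entries of MᵀM: Σt^2·t^2 = 16642, Σt^2·t = 1702, Σt^2 = 190, Σt·t = 190, Σt = 16, Σ1 = 4.
For Mᵀv: Σt^2·v = 19448, Σt·v = 2036, Σv = 209.
MᵀM·[p, q, r]ᵀ = Mᵀv becomes [[16642, 1702, 190]; [1702, 190, 16]; [190, 16, 4]]·[p, q, r]ᵀ = [19448, 2036, 209]ᵀ.
Solving the 3×3 system (Gaussian elimination) gives p = 7687/8042, q = 19121/8042, r = -10711/4021.

r = -2.66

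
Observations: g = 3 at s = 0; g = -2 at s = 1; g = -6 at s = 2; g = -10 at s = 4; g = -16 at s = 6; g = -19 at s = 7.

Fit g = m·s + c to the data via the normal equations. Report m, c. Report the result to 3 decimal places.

XᵀX·[m, c]ᵀ = Xᵀg reads: 106·m + 20·c = -283;  20·m + 6·c = -50.
(Σs·s = 106, Σs = 20, Σ1 = 6, Σs·g = -283, Σg = -50.)
Determinant 106·6 − 20² = 236.
m = ((-283)·6 − 20·(-50))/236 = -349/118; c = (106·(-50) − 20·(-283))/236 = 90/59.

m = -2.958, c = 1.525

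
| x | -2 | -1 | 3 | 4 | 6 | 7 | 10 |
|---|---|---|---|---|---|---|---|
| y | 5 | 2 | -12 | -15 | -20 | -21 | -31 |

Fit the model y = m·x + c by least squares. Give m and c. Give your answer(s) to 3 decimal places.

m = -2.978, c = -1.656

Compute the Gram sums: Σx·x = 215, Σx = 27, Σ1 = 7.
For Mᵀy: Σx·y = -685, Σy = -92.
det = 215·7 − 27² = 776.
m = ((-685)·7 − 27·(-92))/776 = -2311/776; c = (215·(-92) − 27·(-685))/776 = -1285/776.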